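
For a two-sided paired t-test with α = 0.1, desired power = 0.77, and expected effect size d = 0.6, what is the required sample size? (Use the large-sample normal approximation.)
n = 16 pairs

Sample size formula (paired t-test, normal approximation):
n = ((z_{α/2} + z_β) / d)²

z_{α/2} = 1.645 (for α = 0.1, two-sided)
z_β = 0.739 (for power = 0.77)
d = 0.6

n = ((1.645 + 0.739) / 0.6)²
n = (3.973)²
n ≈ 15.78
Round up to the next whole number: n = 16 pairs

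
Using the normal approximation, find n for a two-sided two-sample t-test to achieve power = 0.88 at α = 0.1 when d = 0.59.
n = 46 per group

Sample size formula (two-sample t-test, normal approximation):
n = 2 · ((z_{α/2} + z_β) / d)²

z_{α/2} = 1.645 (for α = 0.1, two-sided)
z_β = 1.175 (for power = 0.88)
d = 0.59

n = 2 · ((1.645 + 1.175) / 0.59)²
n = 2 · (4.780)²
n ≈ 45.70
Round up to the next whole number: n = 46 per group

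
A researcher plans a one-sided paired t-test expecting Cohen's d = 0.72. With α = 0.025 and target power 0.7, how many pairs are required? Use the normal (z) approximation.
n = 12 pairs

Sample size formula (paired t-test, normal approximation):
n = ((z_α + z_β) / d)²

z_α = 1.960 (for α = 0.025, one-sided)
z_β = 0.524 (for power = 0.7)
d = 0.72

n = ((1.960 + 0.524) / 0.72)²
n = (3.450)²
n ≈ 11.90
Round up to the next whole number: n = 12 pairs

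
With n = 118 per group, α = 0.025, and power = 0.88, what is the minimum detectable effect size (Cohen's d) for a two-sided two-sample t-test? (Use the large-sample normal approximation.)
d ≈ 0.44

Minimum detectable effect (two-sample t-test, normal approximation):
d = (z_{α/2} + z_β) / √(n/2)
d = (2.241 + 1.175) / √(118/2)
d = 3.416 / 7.681
d ≈ 0.44

By Cohen's convention (0.2 small / 0.5 medium / 0.8 large): small effect.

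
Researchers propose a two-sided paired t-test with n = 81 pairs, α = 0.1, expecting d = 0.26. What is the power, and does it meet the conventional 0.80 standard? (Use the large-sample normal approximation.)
Power ≈ 0.76; the study is underpowered (power < 0.80)

Power calculation (paired t-test, normal approximation):
z_β = d · √n - z_{α/2}
z_β = 0.26 · √81 - 1.645
z_β = 0.26 · 9.000 - 1.645
z_β = 0.695

Power = Φ(z_β) = Φ(0.695) ≈ 0.757

Effect size d = 0.26 is small by Cohen's convention (0.2/0.5/0.8).

Threshold: power ≥ 0.80 is conventionally adequate.
Power ≈ 0.76 → the study is underpowered (power < 0.80).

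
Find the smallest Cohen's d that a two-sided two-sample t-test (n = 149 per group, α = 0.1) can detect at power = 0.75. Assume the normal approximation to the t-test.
d ≈ 0.27

Minimum detectable effect (two-sample t-test, normal approximation):
d = (z_{α/2} + z_β) / √(n/2)
d = (1.645 + 0.674) / √(149/2)
d = 2.319 / 8.631
d ≈ 0.27

By Cohen's convention (0.2 small / 0.5 medium / 0.8 large): small effect.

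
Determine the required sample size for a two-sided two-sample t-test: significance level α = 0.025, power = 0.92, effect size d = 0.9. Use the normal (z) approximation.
n = 33 per group

Sample size formula (two-sample t-test, normal approximation):
n = 2 · ((z_{α/2} + z_β) / d)²

z_{α/2} = 2.241 (for α = 0.025, two-sided)
z_β = 1.405 (for power = 0.92)
d = 0.9

n = 2 · ((2.241 + 1.405) / 0.9)²
n = 2 · (4.051)²
n ≈ 32.82
Round up to the next whole number: n = 33 per group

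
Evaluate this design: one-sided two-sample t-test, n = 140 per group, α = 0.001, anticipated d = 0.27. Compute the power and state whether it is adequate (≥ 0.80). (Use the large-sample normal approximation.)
Power ≈ 0.20; the study is underpowered (power < 0.80)

Power calculation (two-sample t-test, normal approximation):
z_β = d · √(n/2) - z_α
z_β = 0.27 · √(140/2) - 3.090
z_β = 0.27 · 8.367 - 3.090
z_β = -0.831

Power = Φ(z_β) = Φ(-0.831) ≈ 0.203

Effect size d = 0.27 is small by Cohen's convention (0.2/0.5/0.8).

Threshold: power ≥ 0.80 is conventionally adequate.
Power ≈ 0.20 → the study is underpowered (power < 0.80).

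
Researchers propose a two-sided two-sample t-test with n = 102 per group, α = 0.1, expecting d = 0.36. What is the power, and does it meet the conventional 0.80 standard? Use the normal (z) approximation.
Power ≈ 0.82; the study is adequately powered (power ≥ 0.80)

Power calculation (two-sample t-test, normal approximation):
z_β = d · √(n/2) - z_{α/2}
z_β = 0.36 · √(102/2) - 1.645
z_β = 0.36 · 7.141 - 1.645
z_β = 0.926

Power = Φ(z_β) = Φ(0.926) ≈ 0.823

Effect size d = 0.36 is small by Cohen's convention (0.2/0.5/0.8).

Threshold: power ≥ 0.80 is conventionally adequate.
Power ≈ 0.82 → the study is adequately powered (power ≥ 0.80).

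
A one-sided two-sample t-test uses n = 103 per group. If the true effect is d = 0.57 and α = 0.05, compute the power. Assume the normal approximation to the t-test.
Power ≈ 0.99

Power calculation (two-sample t-test, normal approximation):
z_β = d · √(n/2) - z_α
z_β = 0.57 · √(103/2) - 1.645
z_β = 0.57 · 7.176 - 1.645
z_β = 2.446

Power = Φ(z_β) = Φ(2.446) ≈ 0.993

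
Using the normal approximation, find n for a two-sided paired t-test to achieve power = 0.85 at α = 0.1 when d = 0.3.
n = 80 pairs

Sample size formula (paired t-test, normal approximation):
n = ((z_{α/2} + z_β) / d)²

z_{α/2} = 1.645 (for α = 0.1, two-sided)
z_β = 1.036 (for power = 0.85)
d = 0.3

n = ((1.645 + 1.036) / 0.3)²
n = (8.937)²
n ≈ 79.87
Round up to the next whole number: n = 80 pairs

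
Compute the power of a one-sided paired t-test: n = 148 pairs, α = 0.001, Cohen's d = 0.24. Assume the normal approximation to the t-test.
Power ≈ 0.43

Power calculation (paired t-test, normal approximation):
z_β = d · √n - z_α
z_β = 0.24 · √148 - 3.090
z_β = 0.24 · 12.166 - 3.090
z_β = -0.171

Power = Φ(z_β) = Φ(-0.171) ≈ 0.432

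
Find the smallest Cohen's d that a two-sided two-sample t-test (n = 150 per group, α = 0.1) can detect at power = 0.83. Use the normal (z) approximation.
d ≈ 0.30

Minimum detectable effect (two-sample t-test, normal approximation):
d = (z_{α/2} + z_β) / √(n/2)
d = (1.645 + 0.954) / √(150/2)
d = 2.599 / 8.660
d ≈ 0.30

By Cohen's convention (0.2 small / 0.5 medium / 0.8 large): small effect.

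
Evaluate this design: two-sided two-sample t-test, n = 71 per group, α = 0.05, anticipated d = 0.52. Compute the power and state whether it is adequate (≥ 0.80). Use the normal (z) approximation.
Power ≈ 0.87; the study is adequately powered (power ≥ 0.80)

Power calculation (two-sample t-test, normal approximation):
z_β = d · √(n/2) - z_{α/2}
z_β = 0.52 · √(71/2) - 1.960
z_β = 0.52 · 5.958 - 1.960
z_β = 1.138

Power = Φ(z_β) = Φ(1.138) ≈ 0.873

Effect size d = 0.52 is medium by Cohen's convention (0.2/0.5/0.8).

Threshold: power ≥ 0.80 is conventionally adequate.
Power ≈ 0.87 → the study is adequately powered (power ≥ 0.80).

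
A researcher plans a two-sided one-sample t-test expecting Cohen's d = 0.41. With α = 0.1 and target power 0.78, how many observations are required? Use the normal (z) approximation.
n = 35

Sample size formula (one-sample t-test, normal approximation):
n = ((z_{α/2} + z_β) / d)²

z_{α/2} = 1.645 (for α = 0.1, two-sided)
z_β = 0.772 (for power = 0.78)
d = 0.41

n = ((1.645 + 0.772) / 0.41)²
n = (5.895)²
n ≈ 34.75
Round up to the next whole number: n = 35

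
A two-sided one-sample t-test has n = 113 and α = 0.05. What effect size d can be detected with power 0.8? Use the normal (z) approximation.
d ≈ 0.26

Minimum detectable effect (one-sample t-test, normal approximation):
d = (z_{α/2} + z_β) / √n
d = (1.960 + 0.842) / √113
d = 2.802 / 10.630
d ≈ 0.26

By Cohen's convention (0.2 small / 0.5 medium / 0.8 large): small effect.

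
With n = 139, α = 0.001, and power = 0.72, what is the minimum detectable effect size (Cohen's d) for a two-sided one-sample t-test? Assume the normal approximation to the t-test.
d ≈ 0.33

Minimum detectable effect (one-sample t-test, normal approximation):
d = (z_{α/2} + z_β) / √n
d = (3.291 + 0.583) / √139
d = 3.873 / 11.790
d ≈ 0.33

By Cohen's convention (0.2 small / 0.5 medium / 0.8 large): small effect.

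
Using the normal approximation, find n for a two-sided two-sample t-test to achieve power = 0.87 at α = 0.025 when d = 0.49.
n = 95 per group

Sample size formula (two-sample t-test, normal approximation):
n = 2 · ((z_{α/2} + z_β) / d)²

z_{α/2} = 2.241 (for α = 0.025, two-sided)
z_β = 1.126 (for power = 0.87)
d = 0.49

n = 2 · ((2.241 + 1.126) / 0.49)²
n = 2 · (6.871)²
n ≈ 94.42
Round up to the next whole number: n = 95 per group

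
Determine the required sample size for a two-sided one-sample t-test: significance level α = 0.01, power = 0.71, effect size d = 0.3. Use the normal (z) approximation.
n = 109

Sample size formula (one-sample t-test, normal approximation):
n = ((z_{α/2} + z_β) / d)²

z_{α/2} = 2.576 (for α = 0.01, two-sided)
z_β = 0.553 (for power = 0.71)
d = 0.3

n = ((2.576 + 0.553) / 0.3)²
n = (10.430)²
n ≈ 108.78
Round up to the next whole number: n = 109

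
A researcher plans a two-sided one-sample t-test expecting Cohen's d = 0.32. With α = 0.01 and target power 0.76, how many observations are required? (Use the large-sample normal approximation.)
n = 106

Sample size formula (one-sample t-test, normal approximation):
n = ((z_{α/2} + z_β) / d)²

z_{α/2} = 2.576 (for α = 0.01, two-sided)
z_β = 0.706 (for power = 0.76)
d = 0.32

n = ((2.576 + 0.706) / 0.32)²
n = (10.256)²
n ≈ 105.19
Round up to the next whole number: n = 106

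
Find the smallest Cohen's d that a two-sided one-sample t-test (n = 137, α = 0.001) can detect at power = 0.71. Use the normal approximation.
d ≈ 0.33

Minimum detectable effect (one-sample t-test, normal approximation):
d = (z_{α/2} + z_β) / √n
d = (3.291 + 0.553) / √137
d = 3.844 / 11.705
d ≈ 0.33

By Cohen's convention (0.2 small / 0.5 medium / 0.8 large): small effect.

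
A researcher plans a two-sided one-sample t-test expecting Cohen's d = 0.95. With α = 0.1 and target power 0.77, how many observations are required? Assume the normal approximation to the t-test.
n = 7

Sample size formula (one-sample t-test, normal approximation):
n = ((z_{α/2} + z_β) / d)²

z_{α/2} = 1.645 (for α = 0.1, two-sided)
z_β = 0.739 (for power = 0.77)
d = 0.95

n = ((1.645 + 0.739) / 0.95)²
n = (2.509)²
n ≈ 6.30
Round up to the next whole number: n = 7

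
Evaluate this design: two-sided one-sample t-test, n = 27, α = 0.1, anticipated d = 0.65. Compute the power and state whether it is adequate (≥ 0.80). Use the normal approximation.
Power ≈ 0.96; the study is adequately powered (power ≥ 0.80)

Power calculation (one-sample t-test, normal approximation):
z_β = d · √n - z_{α/2}
z_β = 0.65 · √27 - 1.645
z_β = 0.65 · 5.196 - 1.645
z_β = 1.733

Power = Φ(z_β) = Φ(1.733) ≈ 0.958

Effect size d = 0.65 is medium by Cohen's convention (0.2/0.5/0.8).

Threshold: power ≥ 0.80 is conventionally adequate.
Power ≈ 0.96 → the study is adequately powered (power ≥ 0.80).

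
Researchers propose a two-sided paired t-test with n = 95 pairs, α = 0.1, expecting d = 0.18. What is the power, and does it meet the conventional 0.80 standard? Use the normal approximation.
Power ≈ 0.54; the study is underpowered (power < 0.80)

Power calculation (paired t-test, normal approximation):
z_β = d · √n - z_{α/2}
z_β = 0.18 · √95 - 1.645
z_β = 0.18 · 9.747 - 1.645
z_β = 0.110

Power = Φ(z_β) = Φ(0.110) ≈ 0.544

Effect size d = 0.18 is very small by Cohen's convention (0.2/0.5/0.8).

Threshold: power ≥ 0.80 is conventionally adequate.
Power ≈ 0.54 → the study is underpowered (power < 0.80).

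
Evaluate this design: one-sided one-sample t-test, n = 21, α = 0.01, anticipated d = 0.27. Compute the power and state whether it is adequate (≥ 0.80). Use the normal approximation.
Power ≈ 0.14; the study is underpowered (power < 0.80)

Power calculation (one-sample t-test, normal approximation):
z_β = d · √n - z_α
z_β = 0.27 · √21 - 2.326
z_β = 0.27 · 4.583 - 2.326
z_β = -1.089

Power = Φ(z_β) = Φ(-1.089) ≈ 0.138

Effect size d = 0.27 is small by Cohen's convention (0.2/0.5/0.8).

Threshold: power ≥ 0.80 is conventionally adequate.
Power ≈ 0.14 → the study is underpowered (power < 0.80).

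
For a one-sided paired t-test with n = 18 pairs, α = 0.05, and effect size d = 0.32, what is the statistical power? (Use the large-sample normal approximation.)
Power ≈ 0.39

Power calculation (paired t-test, normal approximation):
z_β = d · √n - z_α
z_β = 0.32 · √18 - 1.645
z_β = 0.32 · 4.243 - 1.645
z_β = -0.287

Power = Φ(z_β) = Φ(-0.287) ≈ 0.387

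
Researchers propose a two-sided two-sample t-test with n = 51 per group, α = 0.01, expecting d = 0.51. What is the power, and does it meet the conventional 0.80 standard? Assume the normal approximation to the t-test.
Power ≈ 0.50; the study is underpowered (power < 0.80)

Power calculation (two-sample t-test, normal approximation):
z_β = d · √(n/2) - z_{α/2}
z_β = 0.51 · √(51/2) - 2.576
z_β = 0.51 · 5.050 - 2.576
z_β = -0.000

Power = Φ(z_β) = Φ(-0.000) ≈ 0.500

Effect size d = 0.51 is medium by Cohen's convention (0.2/0.5/0.8).

Threshold: power ≥ 0.80 is conventionally adequate.
Power ≈ 0.50 → the study is underpowered (power < 0.80).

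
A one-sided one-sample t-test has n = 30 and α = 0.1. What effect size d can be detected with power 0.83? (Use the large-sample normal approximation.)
d ≈ 0.41

Minimum detectable effect (one-sample t-test, normal approximation):
d = (z_α + z_β) / √n
d = (1.282 + 0.954) / √30
d = 2.236 / 5.477
d ≈ 0.41

By Cohen's convention (0.2 small / 0.5 medium / 0.8 large): small effect.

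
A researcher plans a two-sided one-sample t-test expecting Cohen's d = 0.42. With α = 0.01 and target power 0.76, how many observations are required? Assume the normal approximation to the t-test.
n = 62

Sample size formula (one-sample t-test, normal approximation):
n = ((z_{α/2} + z_β) / d)²

z_{α/2} = 2.576 (for α = 0.01, two-sided)
z_β = 0.706 (for power = 0.76)
d = 0.42

n = ((2.576 + 0.706) / 0.42)²
n = (7.814)²
n ≈ 61.06
Round up to the next whole number: n = 62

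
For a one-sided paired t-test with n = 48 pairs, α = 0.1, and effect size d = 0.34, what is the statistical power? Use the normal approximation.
Power ≈ 0.86

Power calculation (paired t-test, normal approximation):
z_β = d · √n - z_α
z_β = 0.34 · √48 - 1.282
z_β = 0.34 · 6.928 - 1.282
z_β = 1.074

Power = Φ(z_β) = Φ(1.074) ≈ 0.859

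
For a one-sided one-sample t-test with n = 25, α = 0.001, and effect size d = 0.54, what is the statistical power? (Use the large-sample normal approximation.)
Power ≈ 0.35

Power calculation (one-sample t-test, normal approximation):
z_β = d · √n - z_α
z_β = 0.54 · √25 - 3.090
z_β = 0.54 · 5.000 - 3.090
z_β = -0.390

Power = Φ(z_β) = Φ(-0.390) ≈ 0.348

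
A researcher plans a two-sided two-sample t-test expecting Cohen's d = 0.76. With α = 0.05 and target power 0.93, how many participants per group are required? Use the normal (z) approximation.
n = 41 per group

Sample size formula (two-sample t-test, normal approximation):
n = 2 · ((z_{α/2} + z_β) / d)²

z_{α/2} = 1.960 (for α = 0.05, two-sided)
z_β = 1.476 (for power = 0.93)
d = 0.76

n = 2 · ((1.960 + 1.476) / 0.76)²
n = 2 · (4.521)²
n ≈ 40.88
Round up to the next whole number: n = 41 per group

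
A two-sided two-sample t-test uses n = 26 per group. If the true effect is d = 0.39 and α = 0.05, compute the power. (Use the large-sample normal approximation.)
Power ≈ 0.29

Power calculation (two-sample t-test, normal approximation):
z_β = d · √(n/2) - z_{α/2}
z_β = 0.39 · √(26/2) - 1.960
z_β = 0.39 · 3.606 - 1.960
z_β = -0.554

Power = Φ(z_β) = Φ(-0.554) ≈ 0.290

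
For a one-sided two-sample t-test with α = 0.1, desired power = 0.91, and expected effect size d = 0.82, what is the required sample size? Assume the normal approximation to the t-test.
n = 21 per group

Sample size formula (two-sample t-test, normal approximation):
n = 2 · ((z_α + z_β) / d)²

z_α = 1.282 (for α = 0.1, one-sided)
z_β = 1.341 (for power = 0.91)
d = 0.82

n = 2 · ((1.282 + 1.341) / 0.82)²
n = 2 · (3.199)²
n ≈ 20.47
Round up to the next whole number: n = 21 per group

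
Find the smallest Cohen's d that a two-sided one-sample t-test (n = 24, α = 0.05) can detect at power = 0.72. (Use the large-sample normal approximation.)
d ≈ 0.52

Minimum detectable effect (one-sample t-test, normal approximation):
d = (z_{α/2} + z_β) / √n
d = (1.960 + 0.583) / √24
d = 2.543 / 4.899
d ≈ 0.52

By Cohen's convention (0.2 small / 0.5 medium / 0.8 large): medium effect.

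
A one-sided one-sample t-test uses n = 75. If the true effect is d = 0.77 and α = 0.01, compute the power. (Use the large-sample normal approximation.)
Power ≈ 1.00

Power calculation (one-sample t-test, normal approximation):
z_β = d · √n - z_α
z_β = 0.77 · √75 - 2.326
z_β = 0.77 · 8.660 - 2.326
z_β = 4.342

Power = Φ(z_β) = Φ(4.342) ≈ 1.000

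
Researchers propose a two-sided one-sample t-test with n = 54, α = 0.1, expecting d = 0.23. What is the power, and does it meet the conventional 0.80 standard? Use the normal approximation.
Power ≈ 0.52; the study is underpowered (power < 0.80)

Power calculation (one-sample t-test, normal approximation):
z_β = d · √n - z_{α/2}
z_β = 0.23 · √54 - 1.645
z_β = 0.23 · 7.348 - 1.645
z_β = 0.045

Power = Φ(z_β) = Φ(0.045) ≈ 0.518

Effect size d = 0.23 is small by Cohen's convention (0.2/0.5/0.8).

Threshold: power ≥ 0.80 is conventionally adequate.
Power ≈ 0.52 → the study is underpowered (power < 0.80).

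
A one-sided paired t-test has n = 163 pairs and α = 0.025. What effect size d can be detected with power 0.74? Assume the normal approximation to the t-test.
d ≈ 0.20

Minimum detectable effect (paired t-test, normal approximation):
d = (z_α + z_β) / √n
d = (1.960 + 0.643) / √163
d = 2.603 / 12.767
d ≈ 0.20

By Cohen's convention (0.2 small / 0.5 medium / 0.8 large): small effect.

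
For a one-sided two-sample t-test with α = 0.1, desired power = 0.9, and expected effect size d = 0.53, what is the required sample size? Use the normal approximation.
n = 47 per group

Sample size formula (two-sample t-test, normal approximation):
n = 2 · ((z_α + z_β) / d)²

z_α = 1.282 (for α = 0.1, one-sided)
z_β = 1.282 (for power = 0.9)
d = 0.53

n = 2 · ((1.282 + 1.282) / 0.53)²
n = 2 · (4.838)²
n ≈ 46.81
Round up to the next whole number: n = 47 per group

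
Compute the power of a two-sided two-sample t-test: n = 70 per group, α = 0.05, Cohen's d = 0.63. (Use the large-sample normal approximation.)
Power ≈ 0.96

Power calculation (two-sample t-test, normal approximation):
z_β = d · √(n/2) - z_{α/2}
z_β = 0.63 · √(70/2) - 1.960
z_β = 0.63 · 5.916 - 1.960
z_β = 1.767

Power = Φ(z_β) = Φ(1.767) ≈ 0.961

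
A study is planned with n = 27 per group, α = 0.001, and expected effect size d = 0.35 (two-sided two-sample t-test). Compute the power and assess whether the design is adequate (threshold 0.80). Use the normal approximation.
Power ≈ 0.02; the study is underpowered (power < 0.80)

Power calculation (two-sample t-test, normal approximation):
z_β = d · √(n/2) - z_{α/2}
z_β = 0.35 · √(27/2) - 3.291
z_β = 0.35 · 3.674 - 3.291
z_β = -2.005

Power = Φ(z_β) = Φ(-2.005) ≈ 0.023

Effect size d = 0.35 is small by Cohen's convention (0.2/0.5/0.8).

Threshold: power ≥ 0.80 is conventionally adequate.
Power ≈ 0.02 → the study is underpowered (power < 0.80).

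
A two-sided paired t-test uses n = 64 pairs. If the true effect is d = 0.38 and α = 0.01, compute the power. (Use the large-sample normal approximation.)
Power ≈ 0.68

Power calculation (paired t-test, normal approximation):
z_β = d · √n - z_{α/2}
z_β = 0.38 · √64 - 2.576
z_β = 0.38 · 8.000 - 2.576
z_β = 0.464

Power = Φ(z_β) = Φ(0.464) ≈ 0.679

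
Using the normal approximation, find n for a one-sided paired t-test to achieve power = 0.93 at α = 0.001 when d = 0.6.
n = 58 pairs

Sample size formula (paired t-test, normal approximation):
n = ((z_α + z_β) / d)²

z_α = 3.090 (for α = 0.001, one-sided)
z_β = 1.476 (for power = 0.93)
d = 0.6

n = ((3.090 + 1.476) / 0.6)²
n = (7.610)²
n ≈ 57.91
Round up to the next whole number: n = 58 pairs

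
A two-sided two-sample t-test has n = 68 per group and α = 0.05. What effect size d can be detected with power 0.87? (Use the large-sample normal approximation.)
d ≈ 0.53

Minimum detectable effect (two-sample t-test, normal approximation):
d = (z_{α/2} + z_β) / √(n/2)
d = (1.960 + 1.126) / √(68/2)
d = 3.086 / 5.831
d ≈ 0.53

By Cohen's convention (0.2 small / 0.5 medium / 0.8 large): medium effect.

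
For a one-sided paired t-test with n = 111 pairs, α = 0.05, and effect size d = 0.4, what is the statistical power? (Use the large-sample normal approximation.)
Power ≈ 0.99

Power calculation (paired t-test, normal approximation):
z_β = d · √n - z_α
z_β = 0.4 · √111 - 1.645
z_β = 0.4 · 10.536 - 1.645
z_β = 2.569

Power = Φ(z_β) = Φ(2.569) ≈ 0.995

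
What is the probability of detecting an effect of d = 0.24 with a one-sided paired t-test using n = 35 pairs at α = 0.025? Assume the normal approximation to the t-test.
Power ≈ 0.29

Power calculation (paired t-test, normal approximation):
z_β = d · √n - z_α
z_β = 0.24 · √35 - 1.960
z_β = 0.24 · 5.916 - 1.960
z_β = -0.540

Power = Φ(z_β) = Φ(-0.540) ≈ 0.295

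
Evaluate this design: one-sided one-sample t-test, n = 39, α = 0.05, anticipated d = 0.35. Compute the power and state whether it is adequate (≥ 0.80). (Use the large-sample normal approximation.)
Power ≈ 0.71; the study is underpowered (power < 0.80)

Power calculation (one-sample t-test, normal approximation):
z_β = d · √n - z_α
z_β = 0.35 · √39 - 1.645
z_β = 0.35 · 6.245 - 1.645
z_β = 0.541

Power = Φ(z_β) = Φ(0.541) ≈ 0.706

Effect size d = 0.35 is small by Cohen's convention (0.2/0.5/0.8).

Threshold: power ≥ 0.80 is conventionally adequate.
Power ≈ 0.71 → the study is underpowered (power < 0.80).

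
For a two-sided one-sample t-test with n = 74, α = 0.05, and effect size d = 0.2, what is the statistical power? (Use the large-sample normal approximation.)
Power ≈ 0.41

Power calculation (one-sample t-test, normal approximation):
z_β = d · √n - z_{α/2}
z_β = 0.2 · √74 - 1.960
z_β = 0.2 · 8.602 - 1.960
z_β = -0.239

Power = Φ(z_β) = Φ(-0.239) ≈ 0.405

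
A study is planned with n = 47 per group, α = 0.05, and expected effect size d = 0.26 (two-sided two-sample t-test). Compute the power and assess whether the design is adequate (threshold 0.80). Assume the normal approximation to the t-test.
Power ≈ 0.24; the study is underpowered (power < 0.80)

Power calculation (two-sample t-test, normal approximation):
z_β = d · √(n/2) - z_{α/2}
z_β = 0.26 · √(47/2) - 1.960
z_β = 0.26 · 4.848 - 1.960
z_β = -0.700

Power = Φ(z_β) = Φ(-0.700) ≈ 0.242

Effect size d = 0.26 is small by Cohen's convention (0.2/0.5/0.8).

Threshold: power ≥ 0.80 is conventionally adequate.
Power ≈ 0.24 → the study is underpowered (power < 0.80).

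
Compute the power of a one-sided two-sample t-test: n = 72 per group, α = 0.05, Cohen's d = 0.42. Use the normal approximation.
Power ≈ 0.81

Power calculation (two-sample t-test, normal approximation):
z_β = d · √(n/2) - z_α
z_β = 0.42 · √(72/2) - 1.645
z_β = 0.42 · 6.000 - 1.645
z_β = 0.875

Power = Φ(z_β) = Φ(0.875) ≈ 0.809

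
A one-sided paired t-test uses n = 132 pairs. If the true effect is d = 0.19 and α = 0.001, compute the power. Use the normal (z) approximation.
Power ≈ 0.18

Power calculation (paired t-test, normal approximation):
z_β = d · √n - z_α
z_β = 0.19 · √132 - 3.090
z_β = 0.19 · 11.489 - 3.090
z_β = -0.907

Power = Φ(z_β) = Φ(-0.907) ≈ 0.182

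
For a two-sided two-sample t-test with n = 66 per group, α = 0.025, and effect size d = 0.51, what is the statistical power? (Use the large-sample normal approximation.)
Power ≈ 0.75

Power calculation (two-sample t-test, normal approximation):
z_β = d · √(n/2) - z_{α/2}
z_β = 0.51 · √(66/2) - 2.241
z_β = 0.51 · 5.745 - 2.241
z_β = 0.688

Power = Φ(z_β) = Φ(0.688) ≈ 0.754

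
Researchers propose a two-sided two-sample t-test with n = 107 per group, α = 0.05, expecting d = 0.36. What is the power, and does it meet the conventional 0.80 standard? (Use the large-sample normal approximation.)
Power ≈ 0.75; the study is underpowered (power < 0.80)

Power calculation (two-sample t-test, normal approximation):
z_β = d · √(n/2) - z_{α/2}
z_β = 0.36 · √(107/2) - 1.960
z_β = 0.36 · 7.314 - 1.960
z_β = 0.673

Power = Φ(z_β) = Φ(0.673) ≈ 0.750

Effect size d = 0.36 is small by Cohen's convention (0.2/0.5/0.8).

Threshold: power ≥ 0.80 is conventionally adequate.
Power ≈ 0.75 → the study is underpowered (power < 0.80).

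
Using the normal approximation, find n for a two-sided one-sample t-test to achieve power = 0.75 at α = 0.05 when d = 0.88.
n = 9

Sample size formula (one-sample t-test, normal approximation):
n = ((z_{α/2} + z_β) / d)²

z_{α/2} = 1.960 (for α = 0.05, two-sided)
z_β = 0.674 (for power = 0.75)
d = 0.88

n = ((1.960 + 0.674) / 0.88)²
n = (2.993)²
n ≈ 8.96
Round up to the next whole number: n = 9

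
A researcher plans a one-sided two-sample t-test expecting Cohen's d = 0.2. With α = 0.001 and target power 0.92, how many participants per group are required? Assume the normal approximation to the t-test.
n = 1011 per group

Sample size formula (two-sample t-test, normal approximation):
n = 2 · ((z_α + z_β) / d)²

z_α = 3.090 (for α = 0.001, one-sided)
z_β = 1.405 (for power = 0.92)
d = 0.2

n = 2 · ((3.090 + 1.405) / 0.2)²
n = 2 · (22.475)²
n ≈ 1010.25
Round up to the next whole number: n = 1011 per group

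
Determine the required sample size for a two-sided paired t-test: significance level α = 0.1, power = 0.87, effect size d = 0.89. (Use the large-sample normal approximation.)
n = 10 pairs

Sample size formula (paired t-test, normal approximation):
n = ((z_{α/2} + z_β) / d)²

z_{α/2} = 1.645 (for α = 0.1, two-sided)
z_β = 1.126 (for power = 0.87)
d = 0.89

n = ((1.645 + 1.126) / 0.89)²
n = (3.113)²
n ≈ 9.69
Round up to the next whole number: n = 10 pairs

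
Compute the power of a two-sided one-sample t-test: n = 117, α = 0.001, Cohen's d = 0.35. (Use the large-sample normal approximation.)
Power ≈ 0.69

Power calculation (one-sample t-test, normal approximation):
z_β = d · √n - z_{α/2}
z_β = 0.35 · √117 - 3.291
z_β = 0.35 · 10.817 - 3.291
z_β = 0.495

Power = Φ(z_β) = Φ(0.495) ≈ 0.690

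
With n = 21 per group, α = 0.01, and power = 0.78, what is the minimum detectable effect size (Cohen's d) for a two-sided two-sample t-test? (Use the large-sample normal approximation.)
d ≈ 1.03

Minimum detectable effect (two-sample t-test, normal approximation):
d = (z_{α/2} + z_β) / √(n/2)
d = (2.576 + 0.772) / √(21/2)
d = 3.348 / 3.240
d ≈ 1.03

By Cohen's convention (0.2 small / 0.5 medium / 0.8 large): large effect.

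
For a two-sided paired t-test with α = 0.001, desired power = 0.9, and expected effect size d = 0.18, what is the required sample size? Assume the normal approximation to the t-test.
n = 646 pairs

Sample size formula (paired t-test, normal approximation):
n = ((z_{α/2} + z_β) / d)²

z_{α/2} = 3.291 (for α = 0.001, two-sided)
z_β = 1.282 (for power = 0.9)
d = 0.18

n = ((3.291 + 1.282) / 0.18)²
n = (25.406)²
n ≈ 645.46
Round up to the next whole number: n = 646 pairs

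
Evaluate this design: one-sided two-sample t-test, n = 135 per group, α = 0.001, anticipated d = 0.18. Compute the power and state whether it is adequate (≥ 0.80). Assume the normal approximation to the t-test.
Power ≈ 0.05; the study is underpowered (power < 0.80)

Power calculation (two-sample t-test, normal approximation):
z_β = d · √(n/2) - z_α
z_β = 0.18 · √(135/2) - 3.090
z_β = 0.18 · 8.216 - 3.090
z_β = -1.611

Power = Φ(z_β) = Φ(-1.611) ≈ 0.054

Effect size d = 0.18 is very small by Cohen's convention (0.2/0.5/0.8).

Threshold: power ≥ 0.80 is conventionally adequate.
Power ≈ 0.05 → the study is underpowered (power < 0.80).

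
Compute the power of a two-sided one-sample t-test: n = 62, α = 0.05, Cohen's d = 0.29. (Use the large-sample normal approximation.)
Power ≈ 0.63

Power calculation (one-sample t-test, normal approximation):
z_β = d · √n - z_{α/2}
z_β = 0.29 · √62 - 1.960
z_β = 0.29 · 7.874 - 1.960
z_β = 0.323

Power = Φ(z_β) = Φ(0.323) ≈ 0.627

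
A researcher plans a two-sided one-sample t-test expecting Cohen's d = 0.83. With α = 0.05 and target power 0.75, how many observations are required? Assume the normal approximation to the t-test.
n = 11

Sample size formula (one-sample t-test, normal approximation):
n = ((z_{α/2} + z_β) / d)²

z_{α/2} = 1.960 (for α = 0.05, two-sided)
z_β = 0.674 (for power = 0.75)
d = 0.83

n = ((1.960 + 0.674) / 0.83)²
n = (3.173)²
n ≈ 10.07
Round up to the next whole number: n = 11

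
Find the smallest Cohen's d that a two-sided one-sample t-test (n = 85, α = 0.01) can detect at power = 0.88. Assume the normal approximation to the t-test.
d ≈ 0.41

Minimum detectable effect (one-sample t-test, normal approximation):
d = (z_{α/2} + z_β) / √n
d = (2.576 + 1.175) / √85
d = 3.751 / 9.220
d ≈ 0.41

By Cohen's convention (0.2 small / 0.5 medium / 0.8 large): small effect.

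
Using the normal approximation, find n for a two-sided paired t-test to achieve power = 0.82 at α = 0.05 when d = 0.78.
n = 14 pairs

Sample size formula (paired t-test, normal approximation):
n = ((z_{α/2} + z_β) / d)²

z_{α/2} = 1.960 (for α = 0.05, two-sided)
z_β = 0.915 (for power = 0.82)
d = 0.78

n = ((1.960 + 0.915) / 0.78)²
n = (3.686)²
n ≈ 13.59
Round up to the next whole number: n = 14 pairs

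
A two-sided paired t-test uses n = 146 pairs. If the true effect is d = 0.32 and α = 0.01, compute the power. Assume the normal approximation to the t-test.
Power ≈ 0.90

Power calculation (paired t-test, normal approximation):
z_β = d · √n - z_{α/2}
z_β = 0.32 · √146 - 2.576
z_β = 0.32 · 12.083 - 2.576
z_β = 1.291

Power = Φ(z_β) = Φ(1.291) ≈ 0.902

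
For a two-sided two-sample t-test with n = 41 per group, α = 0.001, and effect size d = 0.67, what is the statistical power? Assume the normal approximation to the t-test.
Power ≈ 0.40

Power calculation (two-sample t-test, normal approximation):
z_β = d · √(n/2) - z_{α/2}
z_β = 0.67 · √(41/2) - 3.291
z_β = 0.67 · 4.528 - 3.291
z_β = -0.257

Power = Φ(z_β) = Φ(-0.257) ≈ 0.399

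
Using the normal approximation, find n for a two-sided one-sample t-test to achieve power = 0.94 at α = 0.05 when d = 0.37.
n = 91

Sample size formula (one-sample t-test, normal approximation):
n = ((z_{α/2} + z_β) / d)²

z_{α/2} = 1.960 (for α = 0.05, two-sided)
z_β = 1.555 (for power = 0.94)
d = 0.37

n = ((1.960 + 1.555) / 0.37)²
n = (9.500)²
n ≈ 90.25
Round up to the next whole number: n = 91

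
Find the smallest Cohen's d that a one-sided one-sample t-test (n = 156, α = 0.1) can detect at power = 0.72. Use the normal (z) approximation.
d ≈ 0.15

Minimum detectable effect (one-sample t-test, normal approximation):
d = (z_α + z_β) / √n
d = (1.282 + 0.583) / √156
d = 1.864 / 12.490
d ≈ 0.15

By Cohen's convention (0.2 small / 0.5 medium / 0.8 large): very small effect.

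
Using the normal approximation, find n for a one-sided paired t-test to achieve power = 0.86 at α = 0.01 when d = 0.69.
n = 25 pairs

Sample size formula (paired t-test, normal approximation):
n = ((z_α + z_β) / d)²

z_α = 2.326 (for α = 0.01, one-sided)
z_β = 1.080 (for power = 0.86)
d = 0.69

n = ((2.326 + 1.080) / 0.69)²
n = (4.936)²
n ≈ 24.36
Round up to the next whole number: n = 25 pairs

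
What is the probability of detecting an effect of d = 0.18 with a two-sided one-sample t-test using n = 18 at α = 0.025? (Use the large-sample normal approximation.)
Power ≈ 0.07

Power calculation (one-sample t-test, normal approximation):
z_β = d · √n - z_{α/2}
z_β = 0.18 · √18 - 2.241
z_β = 0.18 · 4.243 - 2.241
z_β = -1.478

Power = Φ(z_β) = Φ(-1.478) ≈ 0.070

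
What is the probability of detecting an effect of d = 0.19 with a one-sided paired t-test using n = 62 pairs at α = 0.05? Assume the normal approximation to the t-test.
Power ≈ 0.44

Power calculation (paired t-test, normal approximation):
z_β = d · √n - z_α
z_β = 0.19 · √62 - 1.645
z_β = 0.19 · 7.874 - 1.645
z_β = -0.149

Power = Φ(z_β) = Φ(-0.149) ≈ 0.441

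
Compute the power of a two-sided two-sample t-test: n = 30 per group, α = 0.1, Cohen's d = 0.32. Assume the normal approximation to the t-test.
Power ≈ 0.34

Power calculation (two-sample t-test, normal approximation):
z_β = d · √(n/2) - z_{α/2}
z_β = 0.32 · √(30/2) - 1.645
z_β = 0.32 · 3.873 - 1.645
z_β = -0.405

Power = Φ(z_β) = Φ(-0.405) ≈ 0.343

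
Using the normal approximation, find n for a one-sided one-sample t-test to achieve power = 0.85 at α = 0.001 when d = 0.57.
n = 53

Sample size formula (one-sample t-test, normal approximation):
n = ((z_α + z_β) / d)²

z_α = 3.090 (for α = 0.001, one-sided)
z_β = 1.036 (for power = 0.85)
d = 0.57

n = ((3.090 + 1.036) / 0.57)²
n = (7.239)²
n ≈ 52.40
Round up to the next whole number: n = 53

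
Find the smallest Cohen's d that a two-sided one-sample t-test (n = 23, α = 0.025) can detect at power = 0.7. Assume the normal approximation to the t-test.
d ≈ 0.58

Minimum detectable effect (one-sample t-test, normal approximation):
d = (z_{α/2} + z_β) / √n
d = (2.241 + 0.524) / √23
d = 2.766 / 4.796
d ≈ 0.58

By Cohen's convention (0.2 small / 0.5 medium / 0.8 large): medium effect.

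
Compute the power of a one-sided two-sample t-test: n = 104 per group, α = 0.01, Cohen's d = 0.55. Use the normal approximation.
Power ≈ 0.95

Power calculation (two-sample t-test, normal approximation):
z_β = d · √(n/2) - z_α
z_β = 0.55 · √(104/2) - 2.326
z_β = 0.55 · 7.211 - 2.326
z_β = 1.640

Power = Φ(z_β) = Φ(1.640) ≈ 0.949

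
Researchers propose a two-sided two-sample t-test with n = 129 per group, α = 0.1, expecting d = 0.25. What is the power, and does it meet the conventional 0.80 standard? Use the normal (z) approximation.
Power ≈ 0.64; the study is underpowered (power < 0.80)

Power calculation (two-sample t-test, normal approximation):
z_β = d · √(n/2) - z_{α/2}
z_β = 0.25 · √(129/2) - 1.645
z_β = 0.25 · 8.031 - 1.645
z_β = 0.363

Power = Φ(z_β) = Φ(0.363) ≈ 0.642

Effect size d = 0.25 is small by Cohen's convention (0.2/0.5/0.8).

Threshold: power ≥ 0.80 is conventionally adequate.
Power ≈ 0.64 → the study is underpowered (power < 0.80).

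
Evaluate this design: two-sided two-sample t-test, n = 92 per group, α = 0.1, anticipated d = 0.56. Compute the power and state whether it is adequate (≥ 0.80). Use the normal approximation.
Power ≈ 0.98; the study is adequately powered (power ≥ 0.80)

Power calculation (two-sample t-test, normal approximation):
z_β = d · √(n/2) - z_{α/2}
z_β = 0.56 · √(92/2) - 1.645
z_β = 0.56 · 6.782 - 1.645
z_β = 2.153

Power = Φ(z_β) = Φ(2.153) ≈ 0.984

Effect size d = 0.56 is medium by Cohen's convention (0.2/0.5/0.8).

Threshold: power ≥ 0.80 is conventionally adequate.
Power ≈ 0.98 → the study is adequately powered (power ≥ 0.80).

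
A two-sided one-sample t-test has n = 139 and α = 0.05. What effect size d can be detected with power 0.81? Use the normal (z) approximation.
d ≈ 0.24

Minimum detectable effect (one-sample t-test, normal approximation):
d = (z_{α/2} + z_β) / √n
d = (1.960 + 0.878) / √139
d = 2.838 / 11.790
d ≈ 0.24

By Cohen's convention (0.2 small / 0.5 medium / 0.8 large): small effect.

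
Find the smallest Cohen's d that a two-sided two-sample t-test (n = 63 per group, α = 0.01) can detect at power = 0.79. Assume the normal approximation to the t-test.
d ≈ 0.60

Minimum detectable effect (two-sample t-test, normal approximation):
d = (z_{α/2} + z_β) / √(n/2)
d = (2.576 + 0.806) / √(63/2)
d = 3.382 / 5.612
d ≈ 0.60

By Cohen's convention (0.2 small / 0.5 medium / 0.8 large): medium effect.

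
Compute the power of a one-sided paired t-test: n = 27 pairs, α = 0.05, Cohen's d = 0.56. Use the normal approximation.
Power ≈ 0.90

Power calculation (paired t-test, normal approximation):
z_β = d · √n - z_α
z_β = 0.56 · √27 - 1.645
z_β = 0.56 · 5.196 - 1.645
z_β = 1.265

Power = Φ(z_β) = Φ(1.265) ≈ 0.897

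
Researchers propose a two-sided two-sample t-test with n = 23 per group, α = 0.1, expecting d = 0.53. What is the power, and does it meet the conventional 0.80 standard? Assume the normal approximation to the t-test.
Power ≈ 0.56; the study is underpowered (power < 0.80)

Power calculation (two-sample t-test, normal approximation):
z_β = d · √(n/2) - z_{α/2}
z_β = 0.53 · √(23/2) - 1.645
z_β = 0.53 · 3.391 - 1.645
z_β = 0.152

Power = Φ(z_β) = Φ(0.152) ≈ 0.561

Effect size d = 0.53 is medium by Cohen's convention (0.2/0.5/0.8).

Threshold: power ≥ 0.80 is conventionally adequate.
Power ≈ 0.56 → the study is underpowered (power < 0.80).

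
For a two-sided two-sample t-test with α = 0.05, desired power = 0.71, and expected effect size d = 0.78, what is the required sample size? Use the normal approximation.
n = 21 per group

Sample size formula (two-sample t-test, normal approximation):
n = 2 · ((z_{α/2} + z_β) / d)²

z_{α/2} = 1.960 (for α = 0.05, two-sided)
z_β = 0.553 (for power = 0.71)
d = 0.78

n = 2 · ((1.960 + 0.553) / 0.78)²
n = 2 · (3.222)²
n ≈ 20.76
Round up to the next whole number: n = 21 per group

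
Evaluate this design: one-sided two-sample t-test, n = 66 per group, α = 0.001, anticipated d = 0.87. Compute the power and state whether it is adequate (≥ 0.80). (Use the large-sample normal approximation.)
Power ≈ 0.97; the study is adequately powered (power ≥ 0.80)

Power calculation (two-sample t-test, normal approximation):
z_β = d · √(n/2) - z_α
z_β = 0.87 · √(66/2) - 3.090
z_β = 0.87 · 5.745 - 3.090
z_β = 1.908

Power = Φ(z_β) = Φ(1.908) ≈ 0.972

Effect size d = 0.87 is large by Cohen's convention (0.2/0.5/0.8).

Threshold: power ≥ 0.80 is conventionally adequate.
Power ≈ 0.97 → the study is adequately powered (power ≥ 0.80).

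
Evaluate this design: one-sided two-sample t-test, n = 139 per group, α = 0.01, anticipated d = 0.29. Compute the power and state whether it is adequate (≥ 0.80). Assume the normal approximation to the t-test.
Power ≈ 0.54; the study is underpowered (power < 0.80)

Power calculation (two-sample t-test, normal approximation):
z_β = d · √(n/2) - z_α
z_β = 0.29 · √(139/2) - 2.326
z_β = 0.29 · 8.337 - 2.326
z_β = 0.091

Power = Φ(z_β) = Φ(0.091) ≈ 0.536

Effect size d = 0.29 is small by Cohen's convention (0.2/0.5/0.8).

Threshold: power ≥ 0.80 is conventionally adequate.
Power ≈ 0.54 → the study is underpowered (power < 0.80).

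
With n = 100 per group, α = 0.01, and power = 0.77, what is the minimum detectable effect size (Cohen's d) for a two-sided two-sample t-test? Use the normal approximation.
d ≈ 0.47

Minimum detectable effect (two-sample t-test, normal approximation):
d = (z_{α/2} + z_β) / √(n/2)
d = (2.576 + 0.739) / √(100/2)
d = 3.315 / 7.071
d ≈ 0.47

By Cohen's convention (0.2 small / 0.5 medium / 0.8 large): small effect.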